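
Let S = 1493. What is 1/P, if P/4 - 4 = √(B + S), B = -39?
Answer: -1/1438 + √1454/5752 ≈ 0.0059338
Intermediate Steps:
P = 16 + 4*√1454 (P = 16 + 4*√(-39 + 1493) = 16 + 4*√1454 ≈ 168.53)
1/P = 1/(16 + 4*√1454)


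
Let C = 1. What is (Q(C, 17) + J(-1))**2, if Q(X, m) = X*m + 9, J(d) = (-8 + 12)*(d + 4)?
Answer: 1444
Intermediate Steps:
J(d) = 16 + 4*d (J(d) = 4*(4 + d) = 16 + 4*d)
Q(X, m) = 9 + X*m
(Q(C, 17) + J(-1))**2 = ((9 + 1*17) + (16 + 4*(-1)))**2 = ((9 + 17) + (16 - 4))**2 = (26 + 12)**2 = 38**2 = 1444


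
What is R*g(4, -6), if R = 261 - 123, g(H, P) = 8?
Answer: 1104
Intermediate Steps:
R = 138
R*g(4, -6) = 138*8 = 1104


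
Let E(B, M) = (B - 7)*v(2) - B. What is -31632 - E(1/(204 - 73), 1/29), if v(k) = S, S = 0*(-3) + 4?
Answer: -4140127/131 ≈ -31604.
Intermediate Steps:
S = 4 (S = 0 + 4 = 4)
v(k) = 4
E(B, M) = -28 + 3*B (E(B, M) = (B - 7)*4 - B = (-7 + B)*4 - B = (-28 + 4*B) - B = -28 + 3*B)
-31632 - E(1/(204 - 73), 1/29) = -31632 - (-28 + 3/(204 - 73)) = -31632 - (-28 + 3/131) = -31632 - 1*(-3665/131) = -31632 + 3665/131 = -4140127/131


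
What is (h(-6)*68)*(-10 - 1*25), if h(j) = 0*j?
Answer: 0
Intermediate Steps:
h(j) = 0
(h(-6)*68)*(-10 - 1*25) = (0*68)*(-10 - 1*25) = 0*(-10 - 25) = 0*(-35) = 0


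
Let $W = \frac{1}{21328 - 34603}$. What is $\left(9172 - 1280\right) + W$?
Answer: $\frac{104766299}{13275} \approx 7892.0$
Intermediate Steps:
$W = - \frac{1}{13275}$ ($W = \frac{1}{-13275} = - \frac{1}{13275} \approx -7.533 \cdot 10^{-5}$)
$\left(9172 - 1280\right) + W = \left(9172 - 1280\right) - \frac{1}{13275} = 7892 - \frac{1}{13275} = \frac{104766299}{13275}$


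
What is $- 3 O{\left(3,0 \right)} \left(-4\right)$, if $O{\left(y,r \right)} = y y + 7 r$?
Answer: $108$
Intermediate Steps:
$O{\left(y,r \right)} = y^{2} + 7 r$
$- 3 O{\left(3,0 \right)} \left(-4\right) = - 3 \left(3^{2} + 7 \cdot 0\right) \left(-4\right) = - 3 \left(9 + 0\right) \left(-4\right) = \left(-3\right) 9 \left(-4\right) = \left(-27\right) \left(-4\right) = 108$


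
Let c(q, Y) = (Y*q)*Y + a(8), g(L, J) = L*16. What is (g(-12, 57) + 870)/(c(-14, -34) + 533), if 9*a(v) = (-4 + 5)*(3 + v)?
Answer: -3051/70424 ≈ -0.043323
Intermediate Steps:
a(v) = ⅓ + v/9 (a(v) = ((-4 + 5)*(3 + v))/9 = (1*(3 + v))/9 = (3 + v)/9 = ⅓ + v/9)
g(L, J) = 16*L
c(q, Y) = 11/9 + q*Y² (c(q, Y) = (Y*q)*Y + (⅓ + (⅑)*8) = q*Y² + (⅓ + 8/9) = q*Y² + 11/9 = 11/9 + q*Y²)
(g(-12, 57) + 870)/(c(-14, -34) + 533) = (16*(-12) + 870)/((11/9 - 14*(-34)²) + 533) = (-192 + 870)/((11/9 - 14*1156) + 533) = 678/((11/9 - 16184) + 533) = 678/(-145645/9 + 533) = 678/(-140848/9) = 678*(-9/140848) = -3051/70424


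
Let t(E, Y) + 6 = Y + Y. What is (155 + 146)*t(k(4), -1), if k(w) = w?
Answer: -2408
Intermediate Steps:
t(E, Y) = -6 + 2*Y (t(E, Y) = -6 + (Y + Y) = -6 + 2*Y)
(155 + 146)*t(k(4), -1) = (155 + 146)*(-6 + 2*(-1)) = 301*(-6 - 2) = 301*(-8) = -2408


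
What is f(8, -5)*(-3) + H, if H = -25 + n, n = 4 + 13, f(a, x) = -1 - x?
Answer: -20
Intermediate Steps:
n = 17
H = -8 (H = -25 + 17 = -8)
f(8, -5)*(-3) + H = (-1 - 1*(-5))*(-3) - 8 = (-1 + 5)*(-3) - 8 = 4*(-3) - 8 = -12 - 8 = -20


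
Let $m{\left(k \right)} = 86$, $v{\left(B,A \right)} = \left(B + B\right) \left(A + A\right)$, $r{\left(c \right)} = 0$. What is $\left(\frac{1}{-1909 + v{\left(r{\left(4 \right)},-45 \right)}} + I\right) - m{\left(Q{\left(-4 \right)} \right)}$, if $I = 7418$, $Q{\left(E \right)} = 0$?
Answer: $\frac{13996787}{1909} \approx 7332.0$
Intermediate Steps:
$v{\left(B,A \right)} = 4 A B$ ($v{\left(B,A \right)} = 2 B 2 A = 4 A B$)
$\left(\frac{1}{-1909 + v{\left(r{\left(4 \right)},-45 \right)}} + I\right) - m{\left(Q{\left(-4 \right)} \right)} = \left(\frac{1}{-1909 + 4 \left(-45\right) 0} + 7418\right) - 86 = \left(\frac{1}{-1909 + 0} + 7418\right) - 86 = \left(\frac{1}{-1909} + 7418\right) - 86 = \left(- \frac{1}{1909} + 7418\right) - 86 = \frac{14160961}{1909} - 86 = \frac{13996787}{1909}$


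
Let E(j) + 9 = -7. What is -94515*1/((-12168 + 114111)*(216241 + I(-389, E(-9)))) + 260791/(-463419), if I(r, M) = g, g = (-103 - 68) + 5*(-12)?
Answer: -127618802476087/226773649255626 ≈ -0.56276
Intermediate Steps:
E(j) = -16 (E(j) = -9 - 7 = -16)
g = -231 (g = -171 - 60 = -231)
I(r, M) = -231
-94515*1/((-12168 + 114111)*(216241 + I(-389, E(-9)))) + 260791/(-463419) = -94515*1/((-12168 + 114111)*(216241 - 231)) + 260791/(-463419) = -94515/(216010*101943) + 260791*(-1/463419) = -94515/22020707430 - 260791/463419 = -94515*1/22020707430 - 260791/463419 = -6301/1468047162 - 260791/463419 = -127618802476087/226773649255626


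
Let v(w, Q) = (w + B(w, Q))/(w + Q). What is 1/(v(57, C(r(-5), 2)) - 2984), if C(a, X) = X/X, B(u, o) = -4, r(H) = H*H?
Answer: -58/173019 ≈ -0.00033522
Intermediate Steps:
r(H) = H**2
C(a, X) = 1
v(w, Q) = (-4 + w)/(Q + w) (v(w, Q) = (w - 4)/(w + Q) = (-4 + w)/(Q + w))
1/(v(57, C(r(-5), 2)) - 2984) = 1/((-4 + 57)/(1 + 57) - 2984) = 1/(53/58 - 2984) = 1/(-173019/58) = -58/173019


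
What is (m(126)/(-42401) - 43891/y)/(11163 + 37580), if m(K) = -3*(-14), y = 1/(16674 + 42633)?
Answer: -110371649012379/2066751943 ≈ -53403.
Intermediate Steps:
y = 1/59307 ≈ 1.6861e-5
m(K) = 42
(m(126)/(-42401) - 43891/y)/(11163 + 37580) = (42/(-42401) - 43891/1/59307)/(11163 + 37580) = (42*(-1/42401) - 43891*59307)/48743 = (-42/42401 - 2603043537)*(1/48743) = -110371649012379/42401*1/48743 = -110371649012379/2066751943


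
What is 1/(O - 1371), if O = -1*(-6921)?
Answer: 1/5550 ≈ 0.00018018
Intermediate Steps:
O = 6921
1/(O - 1371) = 1/(6921 - 1371) = 1/5550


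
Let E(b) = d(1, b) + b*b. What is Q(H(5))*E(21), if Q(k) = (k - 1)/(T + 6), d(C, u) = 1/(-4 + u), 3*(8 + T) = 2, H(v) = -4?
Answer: 56235/34 ≈ 1654.0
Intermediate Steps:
T = -22/3 (T = -8 + (⅓)*2 = -8 + ⅔ = -22/3 ≈ -7.3333)
E(b) = b² + 1/(-4 + b) (E(b) = 1/(-4 + b) + b*b = 1/(-4 + b) + b² = b² + 1/(-4 + b))
Q(k) = ¾ - 3*k/4 (Q(k) = (k - 1)/(-22/3 + 6) = (-1 + k)/(-4/3) = (-1 + k)*(-¾) = ¾ - 3*k/4)
Q(H(5))*E(21) = (¾ - ¾*(-4))*((1 + 21²*(-4 + 21))/(-4 + 21)) = (¾ + 3)*((1 + 441*17)/17) = 15*((1 + 7497)/17)/4 = 15*((1/17)*7498)/4 = (15/4)*(7498/17) = 56235/34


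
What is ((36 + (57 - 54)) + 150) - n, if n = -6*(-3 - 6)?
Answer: 135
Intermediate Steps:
n = 54 (n = -6*(-9) = 54)
((36 + (57 - 54)) + 150) - n = ((36 + (57 - 54)) + 150) - 1*54 = ((36 + 3) + 150) - 54 = (39 + 150) - 54 = 189 - 54 = 135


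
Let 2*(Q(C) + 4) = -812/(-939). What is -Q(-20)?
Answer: 3350/939 ≈ 3.5676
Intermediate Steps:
Q(C) = -3350/939 (Q(C) = -4 + (-812/(-939))/2 = -4 + (-812*(-1/939))/2 = -4 + (½)*(812/939) = -4 + 406/939 = -3350/939)
-Q(-20) = -1*(-3350/939) = 3350/939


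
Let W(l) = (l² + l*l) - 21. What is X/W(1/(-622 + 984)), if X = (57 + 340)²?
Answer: -10326856898/1375961 ≈ -7505.2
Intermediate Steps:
W(l) = -21 + 2*l² (W(l) = (l² + l²) - 21 = 2*l² - 21 = -21 + 2*l²)
X = 157609 (X = 397² = 157609)
X/W(1/(-622 + 984)) = 157609/(-21 + 2*(1/(-622 + 984))²) = 157609/(-21 + 2*(1/362)²) = 157609/(-21 + 2*(1/131044)) = 157609/(-21 + 1/65522) = 157609/(-1375961/65522) = 157609*(-65522/1375961) = -10326856898/1375961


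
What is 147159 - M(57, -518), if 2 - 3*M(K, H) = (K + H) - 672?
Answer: 440342/3 ≈ 1.4678e+5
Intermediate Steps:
M(K, H) = 674/3 - H/3 - K/3 (M(K, H) = ⅔ - ((K + H) - 672)/3 = ⅔ - ((H + K) - 672)/3 = ⅔ - (-672 + H + K)/3 = ⅔ + (224 - H/3 - K/3) = 674/3 - H/3 - K/3)
147159 - M(57, -518) = 147159 - (674/3 - ⅓*(-518) - ⅓*57) = 147159 - (674/3 + 518/3 - 19) = 147159 - 1*1135/3 = 147159 - 1135/3 = 440342/3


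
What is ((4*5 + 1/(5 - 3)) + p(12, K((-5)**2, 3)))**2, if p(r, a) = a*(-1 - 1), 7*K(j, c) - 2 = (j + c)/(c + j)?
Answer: 75625/196 ≈ 385.84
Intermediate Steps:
K(j, c) = 3/7 (K(j, c) = 2/7 + ((j + c)/(c + j))/7 = 2/7 + ((c + j)/(c + j))/7 = 2/7 + (1/7)*1 = 2/7 + 1/7 = 3/7)
p(r, a) = -2*a (p(r, a) = a*(-2) = -2*a)
((4*5 + 1/(5 - 3)) + p(12, K((-5)**2, 3)))**2 = ((4*5 + 1/(5 - 3)) - 2*3/7)**2 = ((20 + 1/2) - 6/7)**2 = (41/2 - 6/7)**2 = (275/14)**2 = 75625/196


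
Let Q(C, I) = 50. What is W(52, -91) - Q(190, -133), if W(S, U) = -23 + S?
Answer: -21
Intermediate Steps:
W(52, -91) - Q(190, -133) = (-23 + 52) - 1*50 = 29 - 50 = -21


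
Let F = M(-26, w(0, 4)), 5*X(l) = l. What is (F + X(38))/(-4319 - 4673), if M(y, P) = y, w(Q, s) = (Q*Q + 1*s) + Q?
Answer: 23/11240 ≈ 0.0020463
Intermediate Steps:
w(Q, s) = Q + s + Q² (w(Q, s) = (Q² + s) + Q = (s + Q²) + Q = Q + s + Q²)
X(l) = l/5
F = -26
(F + X(38))/(-4319 - 4673) = (-26 + (⅕)*38)/(-4319 - 4673) = (-26 + 38/5)/(-8992) = -92/5*(-1/8992) = 23/11240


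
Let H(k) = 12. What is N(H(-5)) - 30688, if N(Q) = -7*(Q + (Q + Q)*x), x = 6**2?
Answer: -36820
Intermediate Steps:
x = 36
N(Q) = -511*Q (N(Q) = -7*(Q + (Q + Q)*36) = -7*(Q + (2*Q)*36) = -7*(Q + 72*Q) = -511*Q)
N(H(-5)) - 30688 = -511*12 - 30688 = -6132 - 30688 = -36820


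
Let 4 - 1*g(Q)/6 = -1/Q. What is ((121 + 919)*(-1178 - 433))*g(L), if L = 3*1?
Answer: -43561440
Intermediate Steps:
L = 3
g(Q) = 24 + 6/Q (g(Q) = 24 - (-6)/Q = 24 + 6/Q)
((121 + 919)*(-1178 - 433))*g(L) = ((121 + 919)*(-1178 - 433))*(24 + 6/3) = (1040*(-1611))*(24 + 6*(⅓)) = -1675440*(24 + 2) = -1675440*26 = -43561440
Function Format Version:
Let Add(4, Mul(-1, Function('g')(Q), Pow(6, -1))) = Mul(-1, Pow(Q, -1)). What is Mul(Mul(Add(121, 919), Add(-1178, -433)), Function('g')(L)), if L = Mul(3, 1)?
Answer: -43561440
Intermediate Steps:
L = 3
Function('g')(Q) = Add(24, Mul(6, Pow(Q, -1))) (Function('g')(Q) = Add(24, Mul(-6, Mul(-1, Pow(Q, -1)))) = Add(24, Mul(6, Pow(Q, -1))))
Mul(Mul(Add(121, 919), Add(-1178, -433)), Function('g')(L)) = Mul(Mul(Add(121, 919), Add(-1178, -433)), Add(24, Mul(6, Pow(3, -1)))) = Mul(Mul(1040, -1611), Add(24, Mul(6, Rational(1, 3)))) = Mul(-1675440, Add(24, 2)) = Mul(-1675440, 26) = -43561440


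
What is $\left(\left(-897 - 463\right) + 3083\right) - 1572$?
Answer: $151$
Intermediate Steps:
$\left(\left(-897 - 463\right) + 3083\right) - 1572 = \left(-1360 + 3083\right) - 1572 = 1723 - 1572 = 151$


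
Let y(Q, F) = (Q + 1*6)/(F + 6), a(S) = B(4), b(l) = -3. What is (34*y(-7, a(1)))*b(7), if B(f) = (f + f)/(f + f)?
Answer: 102/7 ≈ 14.571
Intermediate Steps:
B(f) = 1 (B(f) = (2*f)/((2*f)) = (2*f)*(1/(2*f)) = 1)
a(S) = 1
y(Q, F) = (6 + Q)/(6 + F) (y(Q, F) = (Q + 6)/(6 + F) = (6 + Q)/(6 + F))
(34*y(-7, a(1)))*b(7) = (34*((6 - 7)/(6 + 1)))*(-3) = (34*(-1/7))*(-3) = (34*((⅐)*(-1)))*(-3) = (34*(-⅐))*(-3) = -34/7*(-3) = 102/7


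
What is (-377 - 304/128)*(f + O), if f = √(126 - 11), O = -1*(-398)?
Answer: -603965/4 - 3035*√115/8 ≈ -1.5506e+5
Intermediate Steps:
O = 398
f = √115 ≈ 10.724
(-377 - 304/128)*(f + O) = (-377 - 304/128)*(√115 + 398) = (-377 - 304*1/128)*(398 + √115) = (-377 - 19/8)*(398 + √115) = -3035*(398 + √115)/8 = -603965/4 - 3035*√115/8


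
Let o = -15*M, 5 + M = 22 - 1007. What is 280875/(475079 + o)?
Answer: 280875/489929 ≈ 0.57330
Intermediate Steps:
M = -990 (M = -5 + (22 - 1007) = -5 - 985 = -990)
o = 14850 (o = -15*(-990) = 14850)
280875/(475079 + o) = 280875/(475079 + 14850) = 280875/489929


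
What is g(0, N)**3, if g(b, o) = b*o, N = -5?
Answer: 0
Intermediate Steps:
g(0, N)**3 = (0*(-5))**3 = 0**3 = 0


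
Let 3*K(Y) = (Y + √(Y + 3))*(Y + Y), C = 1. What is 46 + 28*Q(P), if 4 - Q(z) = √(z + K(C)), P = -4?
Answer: 158 - 28*I*√2 ≈ 158.0 - 39.598*I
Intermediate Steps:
K(Y) = 2*Y*(Y + √(3 + Y))/3 (K(Y) = ((Y + √(Y + 3))*(Y + Y))/3 = ((Y + √(3 + Y))*(2*Y))/3 = (2*Y*(Y + √(3 + Y)))/3 = 2*Y*(Y + √(3 + Y))/3)
Q(z) = 4 - √(2 + z) (Q(z) = 4 - √(z + (⅔)*1*(1 + √(3 + 1))) = 4 - √(z + (⅔)*1*(1 + √4)) = 4 - √(z + (⅔)*1*(1 + 2)) = 4 - √(z + (⅔)*1*3) = 4 - √(z + 2) = 4 - √(2 + z))
46 + 28*Q(P) = 46 + 28*(4 - √(2 - 4)) = 46 + 28*(4 - √(-2)) = 46 + 28*(4 - I*√2) = 46 + (112 - 28*I*√2) = 158 - 28*I*√2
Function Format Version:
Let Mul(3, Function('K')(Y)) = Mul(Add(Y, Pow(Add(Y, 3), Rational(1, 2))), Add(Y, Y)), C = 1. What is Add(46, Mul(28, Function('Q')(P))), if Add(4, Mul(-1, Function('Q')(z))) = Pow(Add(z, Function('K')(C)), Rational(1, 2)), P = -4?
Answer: Add(158, Mul(-28, I, Pow(2, Rational(1, 2)))) ≈ Add(158.00, Mul(-39.598, I))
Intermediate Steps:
Function('K')(Y) = Mul(Rational(2, 3), Y, Add(Y, Pow(Add(3, Y), Rational(1, 2)))) (Function('K')(Y) = Mul(Rational(1, 3), Mul(Add(Y, Pow(Add(Y, 3), Rational(1, 2))), Add(Y, Y))) = Mul(Rational(1, 3), Mul(Add(Y, Pow(Add(3, Y), Rational(1, 2))), Mul(2, Y))) = Mul(Rational(1, 3), Mul(2, Y, Add(Y, Pow(Add(3, Y), Rational(1, 2))))) = Mul(Rational(2, 3), Y, Add(Y, Pow(Add(3, Y), Rational(1, 2)))))
Function('Q')(z) = Add(4, Mul(-1, Pow(Add(2, z), Rational(1, 2)))) (Function('Q')(z) = Add(4, Mul(-1, Pow(Add(z, Mul(Rational(2, 3), 1, Add(1, Pow(Add(3, 1), Rational(1, 2))))), Rational(1, 2)))) = Add(4, Mul(-1, Pow(Add(z, Mul(Rational(2, 3), 1, Add(1, Pow(4, Rational(1, 2))))), Rational(1, 2)))) = Add(4, Mul(-1, Pow(Add(z, Mul(Rational(2, 3), 1, Add(1, 2))), Rational(1, 2)))) = Add(4, Mul(-1, Pow(Add(z, Mul(Rational(2, 3), 1, 3)), Rational(1, 2)))) = Add(4, Mul(-1, Pow(Add(z, 2), Rational(1, 2)))) = Add(4, Mul(-1, Pow(Add(2, z), Rational(1, 2)))))
Add(46, Mul(28, Function('Q')(P))) = Add(46, Mul(28, Add(4, Mul(-1, Pow(Add(2, -4), Rational(1, 2)))))) = Add(46, Mul(28, Add(4, Mul(-1, Pow(-2, Rational(1, 2)))))) = Add(46, Mul(28, Add(4, Mul(-1, Mul(I, Pow(2, Rational(1, 2))))))) = Add(46, Mul(28, Add(4, Mul(-1, I, Pow(2, Rational(1, 2)))))) = Add(46, Add(112, Mul(-28, I, Pow(2, Rational(1, 2))))) = Add(158, Mul(-28, I, Pow(2, Rational(1, 2))))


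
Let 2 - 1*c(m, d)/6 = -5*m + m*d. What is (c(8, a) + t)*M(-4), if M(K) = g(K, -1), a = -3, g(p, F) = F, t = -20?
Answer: -376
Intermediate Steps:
c(m, d) = 12 + 30*m - 6*d*m (c(m, d) = 12 - 6*(-5*m + m*d) = 12 - 6*(-5*m + d*m) = 12 + (30*m - 6*d*m) = 12 + 30*m - 6*d*m)
M(K) = -1
(c(8, a) + t)*M(-4) = ((12 + 30*8 - 6*(-3)*8) - 20)*(-1) = ((12 + 240 + 144) - 20)*(-1) = (396 - 20)*(-1) = 376*(-1) = -376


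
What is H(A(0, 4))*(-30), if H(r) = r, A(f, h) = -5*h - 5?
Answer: 750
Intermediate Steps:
A(f, h) = -5 - 5*h
H(A(0, 4))*(-30) = (-5 - 5*4)*(-30) = (-5 - 20)*(-30) = -25*(-30) = 750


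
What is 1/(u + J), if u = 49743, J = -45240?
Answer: 1/4503 ≈ 0.00022207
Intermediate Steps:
1/(u + J) = 1/(49743 - 45240) = 1/4503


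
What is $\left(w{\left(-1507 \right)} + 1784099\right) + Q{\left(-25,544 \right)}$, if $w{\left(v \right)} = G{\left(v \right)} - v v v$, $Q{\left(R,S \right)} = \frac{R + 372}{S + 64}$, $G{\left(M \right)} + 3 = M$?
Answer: $\frac{2081946087003}{608} \approx 3.4243 \cdot 10^{9}$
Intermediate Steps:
$G{\left(M \right)} = -3 + M$
$Q{\left(R,S \right)} = \frac{372 + R}{64 + S}$
$w{\left(v \right)} = -3 + v - v^{3}$ ($w{\left(v \right)} = \left(-3 + v\right) - v v v = \left(-3 + v\right) - v^{2} v = \left(-3 + v\right) - v^{3} = -3 + v - v^{3}$)
$\left(w{\left(-1507 \right)} + 1784099\right) + Q{\left(-25,544 \right)} = \left(\left(-3 - 1507 - \left(-1507\right)^{3}\right) + 1784099\right) + \frac{372 - 25}{64 + 544} = \left(\left(-3 - 1507 - -3422470843\right) + 1784099\right) + \frac{1}{608} \cdot 347 = \left(\left(-3 - 1507 + 3422470843\right) + 1784099\right) + \frac{1}{608} \cdot 347 = \left(3422469333 + 1784099\right) + \frac{347}{608} = 3424253432 + \frac{347}{608} = \frac{2081946087003}{608}$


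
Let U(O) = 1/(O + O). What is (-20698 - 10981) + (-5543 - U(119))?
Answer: -8858837/238 ≈ -37222.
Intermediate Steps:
U(O) = 1/(2*O)
(-20698 - 10981) + (-5543 - U(119)) = (-20698 - 10981) + (-5543 - 1/(2*119)) = -31679 + (-5543 - 1/(2*119)) = -31679 + (-5543 - 1*1/238) = -31679 + (-5543 - 1/238) = -31679 - 1319235/238 = -8858837/238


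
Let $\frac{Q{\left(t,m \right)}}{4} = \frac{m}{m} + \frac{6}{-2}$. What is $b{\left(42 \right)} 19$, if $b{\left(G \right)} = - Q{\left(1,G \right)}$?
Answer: $152$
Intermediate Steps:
$Q{\left(t,m \right)} = -8$ ($Q{\left(t,m \right)} = 4 \left(\frac{m}{m} + \frac{6}{-2}\right) = 4 \left(1 + 6 \left(- \frac{1}{2}\right)\right) = 4 \left(1 - 3\right) = 4 \left(-2\right) = -8$)
$b{\left(G \right)} = 8$ ($b{\left(G \right)} = \left(-1\right) \left(-8\right) = 8$)
$b{\left(42 \right)} 19 = 8 \cdot 19 = 152$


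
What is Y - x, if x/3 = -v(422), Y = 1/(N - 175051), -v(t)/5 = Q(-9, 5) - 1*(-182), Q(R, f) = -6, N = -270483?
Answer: -1176209761/445534 ≈ -2640.0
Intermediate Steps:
v(t) = -880 (v(t) = -5*(-6 - 1*(-182)) = -5*(-6 + 182) = -5*176 = -880)
Y = -1/445534 (Y = 1/(-270483 - 175051) = 1/(-445534) = -1/445534 ≈ -2.2445e-6)
x = 2640 (x = 3*(-1*(-880)) = 3*880 = 2640)
Y - x = -1/445534 - 1*2640 = -1/445534 - 2640 = -1176209761/445534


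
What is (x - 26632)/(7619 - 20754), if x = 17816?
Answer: 8816/13135 ≈ 0.67118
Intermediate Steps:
(x - 26632)/(7619 - 20754) = (17816 - 26632)/(7619 - 20754) = -8816/(-13135) = -8816*(-1/13135) = 8816/13135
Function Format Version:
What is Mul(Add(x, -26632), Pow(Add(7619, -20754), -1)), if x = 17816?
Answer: Rational(8816, 13135) ≈ 0.67118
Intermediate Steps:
Mul(Add(x, -26632), Pow(Add(7619, -20754), -1)) = Mul(Add(17816, -26632), Pow(Add(7619, -20754), -1)) = Mul(-8816, Pow(-13135, -1)) = Mul(-8816, Rational(-1, 13135)) = Rational(8816, 13135)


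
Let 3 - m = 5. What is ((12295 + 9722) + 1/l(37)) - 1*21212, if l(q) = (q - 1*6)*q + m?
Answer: 921726/1145 ≈ 805.00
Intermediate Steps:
m = -2 (m = 3 - 1*5 = 3 - 5 = -2)
l(q) = -2 + q*(-6 + q) (l(q) = (q - 1*6)*q - 2 = (q - 6)*q - 2 = (-6 + q)*q - 2 = q*(-6 + q) - 2 = -2 + q*(-6 + q))
((12295 + 9722) + 1/l(37)) - 1*21212 = ((12295 + 9722) + 1/(-2 + 37² - 6*37)) - 1*21212 = (22017 + 1/(-2 + 1369 - 222)) - 21212 = (22017 + 1/1145) - 21212 = 25209466/1145 - 21212 = 921726/1145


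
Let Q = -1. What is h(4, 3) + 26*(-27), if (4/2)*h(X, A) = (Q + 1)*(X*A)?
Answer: -702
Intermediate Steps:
h(X, A) = 0 (h(X, A) = ((-1 + 1)*(X*A))/2 = (0*(A*X))/2 = (½)*0 = 0)
h(4, 3) + 26*(-27) = 0 + 26*(-27) = 0 - 702 = -702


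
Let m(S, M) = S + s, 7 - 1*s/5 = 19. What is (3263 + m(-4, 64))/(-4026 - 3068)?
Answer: -3199/7094 ≈ -0.45094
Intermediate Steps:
s = -60 (s = 35 - 5*19 = 35 - 95 = -60)
m(S, M) = -60 + S (m(S, M) = S - 60 = -60 + S)
(3263 + m(-4, 64))/(-4026 - 3068) = (3263 + (-60 - 4))/(-4026 - 3068) = (3263 - 64)/(-7094) = 3199*(-1/7094) = -3199/7094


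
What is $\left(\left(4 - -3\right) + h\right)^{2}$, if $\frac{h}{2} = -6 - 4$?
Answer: $169$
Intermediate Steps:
$h = -20$ ($h = 2 \left(-6 - 4\right) = 2 \left(-10\right) = -20$)
$\left(\left(4 - -3\right) + h\right)^{2} = \left(\left(4 - -3\right) - 20\right)^{2} = \left(\left(4 + 3\right) - 20\right)^{2} = \left(7 - 20\right)^{2} = \left(-13\right)^{2} = 169$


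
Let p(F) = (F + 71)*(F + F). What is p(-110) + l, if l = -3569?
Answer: 5011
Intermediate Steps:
p(F) = 2*F*(71 + F) (p(F) = (71 + F)*(2*F) = 2*F*(71 + F))
p(-110) + l = 2*(-110)*(71 - 110) - 3569 = 2*(-110)*(-39) - 3569 = 8580 - 3569 = 5011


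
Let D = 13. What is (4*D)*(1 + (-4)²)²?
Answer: 15028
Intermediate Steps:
(4*D)*(1 + (-4)²)² = (4*13)*(1 + (-4)²)² = 52*(1 + 16)² = 52*17² = 52*289 = 15028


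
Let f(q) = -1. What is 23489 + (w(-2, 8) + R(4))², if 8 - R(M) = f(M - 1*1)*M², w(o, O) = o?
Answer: 23973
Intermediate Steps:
R(M) = 8 + M² (R(M) = 8 - (-1)*M² = 8 + M²)
23489 + (w(-2, 8) + R(4))² = 23489 + (-2 + (8 + 4²))² = 23489 + (-2 + (8 + 16))² = 23489 + (-2 + 24)² = 23489 + 22² = 23489 + 484 = 23973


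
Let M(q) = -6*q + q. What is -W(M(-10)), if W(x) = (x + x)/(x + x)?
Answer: -1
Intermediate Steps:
M(q) = -5*q
W(x) = 1 (W(x) = (2*x)/((2*x)) = (2*x)*(1/(2*x)) = 1)
-W(M(-10)) = -1*1 = -1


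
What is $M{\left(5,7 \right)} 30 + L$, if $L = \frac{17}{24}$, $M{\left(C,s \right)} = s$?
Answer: $\frac{5057}{24} \approx 210.71$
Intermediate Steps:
$L = \frac{17}{24}$ ($L = 17 \cdot \frac{1}{24} = \frac{17}{24} \approx 0.70833$)
$M{\left(5,7 \right)} 30 + L = 7 \cdot 30 + \frac{17}{24} = 210 + \frac{17}{24} = \frac{5057}{24}$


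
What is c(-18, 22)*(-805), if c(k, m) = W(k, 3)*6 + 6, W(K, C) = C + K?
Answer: 67620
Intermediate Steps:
c(k, m) = 24 + 6*k (c(k, m) = (3 + k)*6 + 6 = (18 + 6*k) + 6 = 24 + 6*k)
c(-18, 22)*(-805) = (24 + 6*(-18))*(-805) = (24 - 108)*(-805) = -84*(-805) = 67620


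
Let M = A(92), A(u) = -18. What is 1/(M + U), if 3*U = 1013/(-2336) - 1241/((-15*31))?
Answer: -3258720/56229029 ≈ -0.057954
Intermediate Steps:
M = -18
U = 2427931/3258720 (U = (1013/(-2336) - 1241/((-15*31)))/3 = (1013*(-1/2336) - 1241/(-465))/3 = (-1013/2336 - 1241*(-1/465))/3 = (-1013/2336 + 1241/465)/3 = (⅓)*(2427931/1086240) = 2427931/3258720 ≈ 0.74506)
1/(M + U) = 1/(-18 + 2427931/3258720) = 1/(-56229029/3258720) = -3258720/56229029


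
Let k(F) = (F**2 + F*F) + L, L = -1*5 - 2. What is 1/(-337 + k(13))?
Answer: -1/6 ≈ -0.16667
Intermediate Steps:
L = -7 (L = -5 - 2 = -7)
k(F) = -7 + 2*F**2 (k(F) = (F**2 + F*F) - 7 = (F**2 + F**2) - 7 = 2*F**2 - 7 = -7 + 2*F**2)
1/(-337 + k(13)) = 1/(-337 + (-7 + 2*13**2)) = 1/(-337 + (-7 + 2*169)) = 1/(-337 + (-7 + 338)) = 1/(-337 + 331) = 1/(-6) = -1/6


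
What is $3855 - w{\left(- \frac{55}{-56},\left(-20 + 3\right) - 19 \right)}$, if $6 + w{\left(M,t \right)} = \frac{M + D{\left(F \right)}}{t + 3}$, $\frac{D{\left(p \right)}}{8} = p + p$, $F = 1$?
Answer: $\frac{2378693}{616} \approx 3861.5$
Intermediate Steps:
$D{\left(p \right)} = 16 p$ ($D{\left(p \right)} = 8 \left(p + p\right) = 8 \cdot 2 p = 16 p$)
$w{\left(M,t \right)} = -6 + \frac{16 + M}{3 + t}$ ($w{\left(M,t \right)} = -6 + \frac{M + 16 \cdot 1}{t + 3} = -6 + \frac{M + 16}{3 + t} = -6 + \frac{16 + M}{3 + t}$)
$3855 - w{\left(- \frac{55}{-56},\left(-20 + 3\right) - 19 \right)} = 3855 - \frac{-2 - \frac{55}{-56} - 6 \left(\left(-20 + 3\right) - 19\right)}{3 + \left(\left(-20 + 3\right) - 19\right)} = 3855 - \frac{-2 - - \frac{55}{56} - 6 \left(-17 - 19\right)}{3 - 36} = 3855 - \frac{-2 + \frac{55}{56} - -216}{3 - 36} = 3855 - \frac{-2 + \frac{55}{56} + 216}{-33} = 3855 - \left(- \frac{1}{33}\right) \frac{12039}{56} = 3855 - - \frac{4013}{616} = 3855 + \frac{4013}{616} = \frac{2378693}{616}$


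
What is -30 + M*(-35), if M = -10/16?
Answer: -65/8 ≈ -8.1250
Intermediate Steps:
M = -5/8 (M = -10*1/16 = -5/8 ≈ -0.62500)
-30 + M*(-35) = -30 - 5/8*(-35) = -30 + 175/8 = -65/8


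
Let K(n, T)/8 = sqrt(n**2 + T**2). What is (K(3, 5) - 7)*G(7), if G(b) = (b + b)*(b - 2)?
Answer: -490 + 560*sqrt(34) ≈ 2775.3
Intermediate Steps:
G(b) = 2*b*(-2 + b) (G(b) = (2*b)*(-2 + b) = 2*b*(-2 + b))
K(n, T) = 8*sqrt(T**2 + n**2) (K(n, T) = 8*sqrt(n**2 + T**2) = 8*sqrt(T**2 + n**2))
(K(3, 5) - 7)*G(7) = (8*sqrt(5**2 + 3**2) - 7)*(2*7*(-2 + 7)) = (8*sqrt(25 + 9) - 7)*(2*7*5) = (8*sqrt(34) - 7)*70 = (-7 + 8*sqrt(34))*70 = -490 + 560*sqrt(34)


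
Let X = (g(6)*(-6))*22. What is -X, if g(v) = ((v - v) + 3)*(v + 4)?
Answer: 3960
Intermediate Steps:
g(v) = 12 + 3*v (g(v) = (0 + 3)*(4 + v) = 3*(4 + v) = 12 + 3*v)
X = -3960 (X = ((12 + 3*6)*(-6))*22 = ((12 + 18)*(-6))*22 = (30*(-6))*22 = -180*22 = -3960)
-X = -1*(-3960) = 3960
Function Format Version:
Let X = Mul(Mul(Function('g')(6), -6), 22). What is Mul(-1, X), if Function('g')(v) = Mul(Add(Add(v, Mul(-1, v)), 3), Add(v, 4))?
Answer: 3960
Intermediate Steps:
Function('g')(v) = Add(12, Mul(3, v)) (Function('g')(v) = Mul(Add(0, 3), Add(4, v)) = Mul(3, Add(4, v)) = Add(12, Mul(3, v)))
X = -3960 (X = Mul(Mul(Add(12, Mul(3, 6)), -6), 22) = Mul(Mul(Add(12, 18), -6), 22) = Mul(Mul(30, -6), 22) = Mul(-180, 22) = -3960)
Mul(-1, X) = Mul(-1, -3960) = 3960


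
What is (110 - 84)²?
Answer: 676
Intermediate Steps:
(110 - 84)² = 26² = 676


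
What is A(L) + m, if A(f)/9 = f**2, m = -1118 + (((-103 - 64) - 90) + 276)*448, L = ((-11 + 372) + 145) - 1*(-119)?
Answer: 3523019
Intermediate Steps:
L = 625 (L = (361 + 145) + 119 = 506 + 119 = 625)
m = 7394 (m = -1118 + ((-167 - 90) + 276)*448 = -1118 + (-257 + 276)*448 = -1118 + 19*448 = -1118 + 8512 = 7394)
A(f) = 9*f**2
A(L) + m = 9*625**2 + 7394 = 9*390625 + 7394 = 3515625 + 7394 = 3523019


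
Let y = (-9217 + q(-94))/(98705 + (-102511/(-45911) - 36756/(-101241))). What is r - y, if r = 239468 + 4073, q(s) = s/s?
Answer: 689732975691950989/2832101006681 ≈ 2.4354e+5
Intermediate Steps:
q(s) = 1
r = 243541
y = -264423853568/2832101006681 (y = (-9217 + 1)/(98705 + (-102511/(-45911) - 36756/(-101241))) = -9216/(98705 + (-102511*(-1/45911) - 36756*(-1/101241))) = -9216/(98705 + (102511/45911 + 4084/11249)) = -9216/(98705 + 1340646763/516452839) = -9216/50977818120258/516452839 = -9216*516452839/50977818120258 = -264423853568/2832101006681 ≈ -0.093367)
r - y = 243541 - 1*(-264423853568/2832101006681) = 243541 + 264423853568/2832101006681 = 689732975691950989/2832101006681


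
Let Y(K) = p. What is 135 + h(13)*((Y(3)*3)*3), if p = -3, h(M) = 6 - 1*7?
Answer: 162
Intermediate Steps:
h(M) = -1 (h(M) = 6 - 7 = -1)
Y(K) = -3
135 + h(13)*((Y(3)*3)*3) = 135 - (-3*3)*3 = 135 - (-9)*3 = 135 - 1*(-27) = 135 + 27 = 162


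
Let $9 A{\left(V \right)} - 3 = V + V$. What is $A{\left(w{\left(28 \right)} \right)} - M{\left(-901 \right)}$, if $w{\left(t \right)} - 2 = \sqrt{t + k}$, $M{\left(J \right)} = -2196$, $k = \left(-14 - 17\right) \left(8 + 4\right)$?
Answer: $\frac{19771}{9} + \frac{4 i \sqrt{86}}{9} \approx 2196.8 + 4.1216 i$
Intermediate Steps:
$k = -372$ ($k = \left(-31\right) 12 = -372$)
$w{\left(t \right)} = 2 + \sqrt{-372 + t}$ ($w{\left(t \right)} = 2 + \sqrt{t - 372} = 2 + \sqrt{-372 + t}$)
$A{\left(V \right)} = \frac{1}{3} + \frac{2 V}{9}$ ($A{\left(V \right)} = \frac{1}{3} + \frac{V + V}{9} = \frac{1}{3} + \frac{2 V}{9}$)
$A{\left(w{\left(28 \right)} \right)} - M{\left(-901 \right)} = \left(\frac{1}{3} + \frac{2 \left(2 + \sqrt{-372 + 28}\right)}{9}\right) - -2196 = \left(\frac{1}{3} + \frac{2 \left(2 + \sqrt{-344}\right)}{9}\right) + 2196 = \left(\frac{1}{3} + \frac{2 \left(2 + 2 i \sqrt{86}\right)}{9}\right) + 2196 = \left(\frac{1}{3} + \left(\frac{4}{9} + \frac{4 i \sqrt{86}}{9}\right)\right) + 2196 = \left(\frac{7}{9} + \frac{4 i \sqrt{86}}{9}\right) + 2196 = \frac{19771}{9} + \frac{4 i \sqrt{86}}{9}$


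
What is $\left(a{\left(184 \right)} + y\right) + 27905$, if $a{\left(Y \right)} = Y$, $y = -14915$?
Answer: $13174$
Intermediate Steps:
$\left(a{\left(184 \right)} + y\right) + 27905 = \left(184 - 14915\right) + 27905 = -14731 + 27905 = 13174$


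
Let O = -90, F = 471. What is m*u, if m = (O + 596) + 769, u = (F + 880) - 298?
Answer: 1342575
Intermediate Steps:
u = 1053 (u = (471 + 880) - 298 = 1351 - 298 = 1053)
m = 1275 (m = (-90 + 596) + 769 = 506 + 769 = 1275)
m*u = 1275*1053 = 1342575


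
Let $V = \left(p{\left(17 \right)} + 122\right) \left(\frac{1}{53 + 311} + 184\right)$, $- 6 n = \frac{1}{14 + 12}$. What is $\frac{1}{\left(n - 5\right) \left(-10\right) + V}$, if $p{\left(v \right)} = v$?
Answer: $\frac{1092}{27984079} \approx 3.9022 \cdot 10^{-5}$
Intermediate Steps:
$n = - \frac{1}{156}$ ($n = - \frac{1}{6 \left(14 + 12\right)} = - \frac{1}{6 \cdot 26} = \left(- \frac{1}{6}\right) \frac{1}{26} = - \frac{1}{156} \approx -0.0064103$)
$V = \frac{9309803}{364}$ ($V = \left(17 + 122\right) \left(\frac{1}{53 + 311} + 184\right) = 139 \left(\frac{1}{364} + 184\right) = 139 \cdot \frac{66977}{364} = \frac{9309803}{364} \approx 25576.0$)
$\frac{1}{\left(n - 5\right) \left(-10\right) + V} = \frac{1}{\left(- \frac{1}{156} - 5\right) \left(-10\right) + \frac{9309803}{364}} = \frac{1}{\left(- \frac{781}{156}\right) \left(-10\right) + \frac{9309803}{364}} = \frac{1}{\frac{3905}{78} + \frac{9309803}{364}} = \frac{1}{\frac{27984079}{1092}} = \frac{1092}{27984079}$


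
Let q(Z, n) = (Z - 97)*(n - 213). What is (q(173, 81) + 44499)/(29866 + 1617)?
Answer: 34467/31483 ≈ 1.0948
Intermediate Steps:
q(Z, n) = (-213 + n)*(-97 + Z) (q(Z, n) = (-97 + Z)*(-213 + n) = (-213 + n)*(-97 + Z))
(q(173, 81) + 44499)/(29866 + 1617) = ((20661 - 213*173 - 97*81 + 173*81) + 44499)/(29866 + 1617) = ((20661 - 36849 - 7857 + 14013) + 44499)/31483 = (-10032 + 44499)*(1/31483) = 34467*(1/31483) = 34467/31483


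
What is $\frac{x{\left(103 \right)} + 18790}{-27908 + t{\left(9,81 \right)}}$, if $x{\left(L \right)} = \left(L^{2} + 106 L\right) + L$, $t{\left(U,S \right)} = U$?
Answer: $- \frac{40420}{27899} \approx -1.4488$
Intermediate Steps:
$x{\left(L \right)} = L^{2} + 107 L$
$\frac{x{\left(103 \right)} + 18790}{-27908 + t{\left(9,81 \right)}} = \frac{103 \left(107 + 103\right) + 18790}{-27908 + 9} = \frac{103 \cdot 210 + 18790}{-27899} = \left(21630 + 18790\right) \left(- \frac{1}{27899}\right) = 40420 \left(- \frac{1}{27899}\right) = - \frac{40420}{27899}$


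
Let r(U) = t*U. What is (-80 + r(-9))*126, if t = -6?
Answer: -3276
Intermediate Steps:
r(U) = -6*U
(-80 + r(-9))*126 = (-80 - 6*(-9))*126 = (-80 + 54)*126 = -26*126 = -3276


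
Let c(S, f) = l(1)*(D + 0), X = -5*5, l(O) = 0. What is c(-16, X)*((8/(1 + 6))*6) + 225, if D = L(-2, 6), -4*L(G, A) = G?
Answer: 225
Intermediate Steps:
L(G, A) = -G/4
D = ½ (D = -¼*(-2) = ½ ≈ 0.50000)
X = -25
c(S, f) = 0 (c(S, f) = 0*(½ + 0) = 0*(½) = 0)
c(-16, X)*((8/(1 + 6))*6) + 225 = 0*((8/(1 + 6))*6) + 225 = 0*((8/7)*6) + 225 = 0*(48/7) + 225 = 0 + 225 = 225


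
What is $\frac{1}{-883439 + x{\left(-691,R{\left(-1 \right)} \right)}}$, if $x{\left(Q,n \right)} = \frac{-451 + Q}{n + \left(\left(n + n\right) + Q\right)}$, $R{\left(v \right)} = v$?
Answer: $- \frac{347}{306552762} \approx -1.1319 \cdot 10^{-6}$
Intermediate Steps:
$x{\left(Q,n \right)} = \frac{-451 + Q}{Q + 3 n}$ ($x{\left(Q,n \right)} = \frac{-451 + Q}{n + \left(2 n + Q\right)} = \frac{-451 + Q}{n + \left(Q + 2 n\right)} = \frac{-451 + Q}{Q + 3 n}$)
$\frac{1}{-883439 + x{\left(-691,R{\left(-1 \right)} \right)}} = \frac{1}{-883439 + \frac{-451 - 691}{-691 + 3 \left(-1\right)}} = \frac{1}{-883439 + \frac{1}{-691 - 3} \left(-1142\right)} = \frac{1}{-883439 + \frac{1}{-694} \left(-1142\right)} = \frac{1}{-883439 - - \frac{571}{347}} = \frac{1}{-883439 + \frac{571}{347}} = \frac{1}{- \frac{306552762}{347}} = - \frac{347}{306552762}$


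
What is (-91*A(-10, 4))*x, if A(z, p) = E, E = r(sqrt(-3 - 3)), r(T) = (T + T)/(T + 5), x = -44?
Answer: 8008*sqrt(6)/(sqrt(6) - 5*I) ≈ 1549.9 + 3163.8*I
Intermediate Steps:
r(T) = 2*T/(5 + T) (r(T) = (2*T)/(5 + T) = 2*T/(5 + T))
E = 2*I*sqrt(6)/(5 + I*sqrt(6)) (E = 2*sqrt(-3 - 3)/(5 + sqrt(-3 - 3)) = 2*sqrt(-6)/(5 + sqrt(-6)) = 2*(I*sqrt(6))/(5 + I*sqrt(6)) = 2*I*sqrt(6)/(5 + I*sqrt(6)) ≈ 0.3871 + 0.79016*I)
A(z, p) = 2*sqrt(6)/(sqrt(6) - 5*I)
(-91*A(-10, 4))*x = -182*sqrt(6)/(sqrt(6) - 5*I)*(-44) = 8008*sqrt(6)/(sqrt(6) - 5*I)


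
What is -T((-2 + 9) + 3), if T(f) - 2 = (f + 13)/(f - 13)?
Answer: 17/3 ≈ 5.6667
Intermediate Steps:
T(f) = 2 + (13 + f)/(-13 + f) (T(f) = 2 + (f + 13)/(f - 13) = 2 + (13 + f)/(-13 + f))
-T((-2 + 9) + 3) = -(-13 + 3*((-2 + 9) + 3))/(-13 + ((-2 + 9) + 3)) = -(-13 + 3*(7 + 3))/(-13 + (7 + 3)) = -(-13 + 3*10)/(-13 + 10) = -(-13 + 30)/(-3) = -(-1)*17/3 = -1*(-17/3) = 17/3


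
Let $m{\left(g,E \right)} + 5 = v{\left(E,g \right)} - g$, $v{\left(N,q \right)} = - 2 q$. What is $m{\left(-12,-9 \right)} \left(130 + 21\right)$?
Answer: $4681$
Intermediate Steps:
$m{\left(g,E \right)} = -5 - 3 g$
$m{\left(-12,-9 \right)} \left(130 + 21\right) = \left(-5 - -36\right) \left(130 + 21\right) = \left(-5 + 36\right) 151 = 31 \cdot 151 = 4681$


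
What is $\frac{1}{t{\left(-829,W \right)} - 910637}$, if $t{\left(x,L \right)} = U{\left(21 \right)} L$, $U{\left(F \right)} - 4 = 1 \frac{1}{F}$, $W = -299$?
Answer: $- \frac{21}{19148792} \approx -1.0967 \cdot 10^{-6}$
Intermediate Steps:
$U{\left(F \right)} = 4 + \frac{1}{F}$ ($U{\left(F \right)} = 4 + 1 \frac{1}{F} = 4 + \frac{1}{F}$)
$t{\left(x,L \right)} = \frac{85 L}{21}$ ($t{\left(x,L \right)} = \left(4 + \frac{1}{21}\right) L = \frac{85 L}{21}$)
$\frac{1}{t{\left(-829,W \right)} - 910637} = \frac{1}{\frac{85}{21} \left(-299\right) - 910637} = \frac{1}{- \frac{25415}{21} - 910637} = \frac{1}{- \frac{19148792}{21}} = - \frac{21}{19148792}$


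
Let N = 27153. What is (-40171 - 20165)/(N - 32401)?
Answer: 3771/328 ≈ 11.497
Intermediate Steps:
(-40171 - 20165)/(N - 32401) = (-40171 - 20165)/(27153 - 32401) = -60336/(-5248) = -60336*(-1/5248) = 3771/328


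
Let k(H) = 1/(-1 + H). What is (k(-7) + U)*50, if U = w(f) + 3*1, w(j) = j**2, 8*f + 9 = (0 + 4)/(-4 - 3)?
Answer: 337625/1568 ≈ 215.32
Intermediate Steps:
f = -67/56 (f = -9/8 + ((0 + 4)/(-4 - 3))/8 = -9/8 + (4/(-7))/8 = -9/8 + (4*(-1/7))/8 = -9/8 + (1/8)*(-4/7) = -9/8 - 1/14 = -67/56 ≈ -1.1964)
U = 13897/3136 (U = (-67/56)**2 + 3*1 = 4489/3136 + 3 = 13897/3136 ≈ 4.4314)
(k(-7) + U)*50 = (1/(-1 - 7) + 13897/3136)*50 = (1/(-8) + 13897/3136)*50 = (-1/8 + 13897/3136)*50 = (13505/3136)*50 = 337625/1568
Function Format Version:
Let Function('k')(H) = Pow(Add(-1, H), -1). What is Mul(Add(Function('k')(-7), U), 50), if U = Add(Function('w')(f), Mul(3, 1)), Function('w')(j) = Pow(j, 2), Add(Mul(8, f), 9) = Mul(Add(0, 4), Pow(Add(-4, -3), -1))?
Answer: Rational(337625, 1568) ≈ 215.32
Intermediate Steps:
f = Rational(-67, 56) (f = Add(Rational(-9, 8), Mul(Rational(1, 8), Mul(Add(0, 4), Pow(Add(-4, -3), -1)))) = Add(Rational(-9, 8), Mul(Rational(1, 8), Mul(4, Pow(-7, -1)))) = Add(Rational(-9, 8), Mul(Rational(1, 8), Mul(4, Rational(-1, 7)))) = Add(Rational(-9, 8), Mul(Rational(1, 8), Rational(-4, 7))) = Add(Rational(-9, 8), Rational(-1, 14)) = Rational(-67, 56) ≈ -1.1964)
U = Rational(13897, 3136) (U = Add(Pow(Rational(-67, 56), 2), Mul(3, 1)) = Add(Rational(4489, 3136), 3) = Rational(13897, 3136) ≈ 4.4314)
Mul(Add(Function('k')(-7), U), 50) = Mul(Add(Pow(Add(-1, -7), -1), Rational(13897, 3136)), 50) = Mul(Add(Pow(-8, -1), Rational(13897, 3136)), 50) = Mul(Add(Rational(-1, 8), Rational(13897, 3136)), 50) = Mul(Rational(13505, 3136), 50) = Rational(337625, 1568)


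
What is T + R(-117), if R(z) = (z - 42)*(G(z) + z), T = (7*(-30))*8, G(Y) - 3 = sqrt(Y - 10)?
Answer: 16446 - 159*I*sqrt(127) ≈ 16446.0 - 1791.8*I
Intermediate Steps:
G(Y) = 3 + sqrt(-10 + Y) (G(Y) = 3 + sqrt(Y - 10) = 3 + sqrt(-10 + Y))
T = -1680 (T = -210*8 = -1680)
R(z) = (-42 + z)*(3 + z + sqrt(-10 + z)) (R(z) = (z - 42)*((3 + sqrt(-10 + z)) + z) = (-42 + z)*(3 + z + sqrt(-10 + z)))
T + R(-117) = -1680 + (-126 + (-117)**2 - 42*sqrt(-10 - 117) - 39*(-117) - 117*sqrt(-10 - 117)) = -1680 + (-126 + 13689 - 42*I*sqrt(127) + 4563 - 117*I*sqrt(127)) = -1680 + (18126 - 159*I*sqrt(127)) = 16446 - 159*I*sqrt(127)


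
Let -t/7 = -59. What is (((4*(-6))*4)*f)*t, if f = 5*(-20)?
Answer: 3964800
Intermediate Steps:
t = 413 (t = -7*(-59) = 413)
f = -100
(((4*(-6))*4)*f)*t = (((4*(-6))*4)*(-100))*413 = (-24*4*(-100))*413 = -96*(-100)*413 = 9600*413 = 3964800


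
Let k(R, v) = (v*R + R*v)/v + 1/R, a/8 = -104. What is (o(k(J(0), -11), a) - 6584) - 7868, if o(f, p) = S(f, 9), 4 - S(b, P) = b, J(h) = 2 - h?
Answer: -28905/2 ≈ -14453.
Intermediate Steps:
S(b, P) = 4 - b
a = -832 (a = 8*(-104) = -832)
k(R, v) = 1/R + 2*R (k(R, v) = (R*v + R*v)/v + 1/R = (2*R*v)/v + 1/R = 2*R + 1/R = 1/R + 2*R)
o(f, p) = 4 - f
(o(k(J(0), -11), a) - 6584) - 7868 = ((4 - (1/(2 - 1*0) + 2*(2 - 1*0))) - 6584) - 7868 = ((4 - (1/(2 + 0) + 2*(2 + 0))) - 6584) - 7868 = ((4 - (1/2 + 2*2)) - 6584) - 7868 = ((4 - (½ + 4)) - 6584) - 7868 = ((4 - 1*9/2) - 6584) - 7868 = ((4 - 9/2) - 6584) - 7868 = (-½ - 6584) - 7868 = -13169/2 - 7868 = -28905/2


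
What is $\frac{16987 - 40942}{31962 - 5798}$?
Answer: $- \frac{23955}{26164} \approx -0.91557$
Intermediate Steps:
$\frac{16987 - 40942}{31962 - 5798} = - \frac{23955}{26164}$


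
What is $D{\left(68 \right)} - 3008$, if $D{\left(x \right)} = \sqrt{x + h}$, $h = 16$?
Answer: $-3008 + 2 \sqrt{21} \approx -2998.8$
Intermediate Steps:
$D{\left(x \right)} = \sqrt{16 + x}$ ($D{\left(x \right)} = \sqrt{x + 16} = \sqrt{16 + x}$)
$D{\left(68 \right)} - 3008 = \sqrt{16 + 68} - 3008 = \sqrt{84} - 3008 = 2 \sqrt{21} - 3008 = -3008 + 2 \sqrt{21}$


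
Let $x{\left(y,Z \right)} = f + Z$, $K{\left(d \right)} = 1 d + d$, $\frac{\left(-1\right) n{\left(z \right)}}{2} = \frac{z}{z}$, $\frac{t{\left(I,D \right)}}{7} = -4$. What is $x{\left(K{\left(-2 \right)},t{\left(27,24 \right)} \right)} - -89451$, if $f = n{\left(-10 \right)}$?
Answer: $89421$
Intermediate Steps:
$t{\left(I,D \right)} = -28$ ($t{\left(I,D \right)} = 7 \left(-4\right) = -28$)
$n{\left(z \right)} = -2$ ($n{\left(z \right)} = - 2 \frac{z}{z} = \left(-2\right) 1 = -2$)
$f = -2$
$K{\left(d \right)} = 2 d$ ($K{\left(d \right)} = d + d = 2 d$)
$x{\left(y,Z \right)} = -2 + Z$
$x{\left(K{\left(-2 \right)},t{\left(27,24 \right)} \right)} - -89451 = \left(-2 - 28\right) - -89451 = -30 + 89451 = 89421$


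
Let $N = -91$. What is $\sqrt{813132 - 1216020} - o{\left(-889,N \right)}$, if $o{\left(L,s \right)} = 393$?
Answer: $-393 + 2 i \sqrt{100722} \approx -393.0 + 634.73 i$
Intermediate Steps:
$\sqrt{813132 - 1216020} - o{\left(-889,N \right)} = \sqrt{813132 - 1216020} - 393 = \sqrt{-402888} - 393 = 2 i \sqrt{100722} - 393 = -393 + 2 i \sqrt{100722}$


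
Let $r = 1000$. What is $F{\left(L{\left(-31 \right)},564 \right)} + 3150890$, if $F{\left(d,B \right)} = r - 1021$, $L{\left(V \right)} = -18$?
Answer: $3150869$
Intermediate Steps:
$F{\left(d,B \right)} = -21$ ($F{\left(d,B \right)} = 1000 - 1021 = -21$)
$F{\left(L{\left(-31 \right)},564 \right)} + 3150890 = -21 + 3150890 = 3150869$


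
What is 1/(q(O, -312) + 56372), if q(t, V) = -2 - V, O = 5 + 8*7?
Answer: 1/56682 ≈ 1.7642e-5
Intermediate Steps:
O = 61 (O = 5 + 56 = 61)
1/(q(O, -312) + 56372) = 1/((-2 - 1*(-312)) + 56372) = 1/((-2 + 312) + 56372) = 1/(310 + 56372) = 1/56682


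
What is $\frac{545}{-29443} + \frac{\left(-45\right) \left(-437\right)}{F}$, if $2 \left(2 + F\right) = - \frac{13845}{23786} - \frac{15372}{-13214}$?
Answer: $- \frac{181983672709329595}{15818873792261} \approx -11504.0$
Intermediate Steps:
$F = - \frac{537271127}{314308204}$ ($F = -2 + \frac{- \frac{13845}{23786} - \frac{15372}{-13214}}{2} = -2 + \frac{\left(-13845\right) \frac{1}{23786} - - \frac{7686}{6607}}{2} = -2 + \frac{- \frac{13845}{23786} + \frac{7686}{6607}}{2} = -2 + \frac{1}{2} \cdot \frac{91345281}{157154102} = -2 + \frac{91345281}{314308204} = - \frac{537271127}{314308204} \approx -1.7094$)
$\frac{545}{-29443} + \frac{\left(-45\right) \left(-437\right)}{F} = \frac{545}{-29443} + \frac{\left(-45\right) \left(-437\right)}{- \frac{537271127}{314308204}} = 545 \left(- \frac{1}{29443}\right) + 19665 \left(- \frac{314308204}{537271127}\right) = - \frac{545}{29443} - \frac{6180870831660}{537271127} = - \frac{181983672709329595}{15818873792261}$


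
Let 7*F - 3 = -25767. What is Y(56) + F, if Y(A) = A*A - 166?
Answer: -4974/7 ≈ -710.57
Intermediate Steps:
Y(A) = -166 + A² (Y(A) = A² - 166 = -166 + A²)
F = -25764/7 (F = 3/7 + (⅐)*(-25767) = 3/7 - 3681 = -25764/7 ≈ -3680.6)
Y(56) + F = (-166 + 56²) - 25764/7 = (-166 + 3136) - 25764/7 = 2970 - 25764/7 = -4974/7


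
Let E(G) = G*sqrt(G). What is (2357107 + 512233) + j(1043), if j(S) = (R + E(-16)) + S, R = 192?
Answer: 2870575 - 64*I ≈ 2.8706e+6 - 64.0*I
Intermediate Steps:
E(G) = G**(3/2)
j(S) = 192 + S - 64*I (j(S) = (192 + (-16)**(3/2)) + S = (192 - 64*I) + S = 192 + S - 64*I)
(2357107 + 512233) + j(1043) = (2357107 + 512233) + (192 + 1043 - 64*I) = 2869340 + (1235 - 64*I) = 2870575 - 64*I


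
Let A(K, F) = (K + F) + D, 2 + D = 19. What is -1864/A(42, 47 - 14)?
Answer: -466/23 ≈ -20.261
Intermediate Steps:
D = 17 (D = -2 + 19 = 17)
A(K, F) = 17 + F + K (A(K, F) = (K + F) + 17 = (F + K) + 17 = 17 + F + K)
-1864/A(42, 47 - 14) = -1864/(17 + (47 - 14) + 42) = -1864/(17 + 33 + 42) = -1864/92 = -1864*1/92 = -466/23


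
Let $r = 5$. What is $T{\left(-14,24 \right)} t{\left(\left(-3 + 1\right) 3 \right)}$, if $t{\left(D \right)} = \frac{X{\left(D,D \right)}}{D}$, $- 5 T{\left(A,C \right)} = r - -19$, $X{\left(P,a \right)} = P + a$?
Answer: $- \frac{48}{5} \approx -9.6$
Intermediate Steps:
$T{\left(A,C \right)} = - \frac{24}{5}$ ($T{\left(A,C \right)} = - \frac{5 - -19}{5} = - \frac{5 + 19}{5} = \left(- \frac{1}{5}\right) 24 = - \frac{24}{5}$)
$t{\left(D \right)} = 2$ ($t{\left(D \right)} = \frac{D + D}{D} = \frac{2 D}{D} = 2$)
$T{\left(-14,24 \right)} t{\left(\left(-3 + 1\right) 3 \right)} = \left(- \frac{24}{5}\right) 2 = - \frac{48}{5}$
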